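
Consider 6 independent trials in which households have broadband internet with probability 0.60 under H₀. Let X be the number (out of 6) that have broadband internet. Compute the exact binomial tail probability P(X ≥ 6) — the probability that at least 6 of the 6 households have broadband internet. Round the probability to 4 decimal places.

X is binomial with n = 6 and p = 0.60.
P(X ≥ 6) = C(6,6)·0.60^6·0.40^0.
= 0.046656 = 0.0467.

P = 0.0467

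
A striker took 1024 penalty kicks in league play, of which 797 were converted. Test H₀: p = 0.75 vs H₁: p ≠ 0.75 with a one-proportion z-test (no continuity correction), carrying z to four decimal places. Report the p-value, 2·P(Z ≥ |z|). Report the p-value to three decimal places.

Sample proportion p̂ = 797/1024 = 0.77832.
Under H₀, SE = √(p₀(1−p₀)/n) = √(0.75·0.25/1024) = √0.000183105 = 0.013532.
z = (p̂ − p₀)/SE = (797/1024 − 0.75)/0.013532 ≈ 2.0929.
p-value = 2·P(Z ≥ |z|) with z = 2.0929 → 0.036.

p-value = 0.036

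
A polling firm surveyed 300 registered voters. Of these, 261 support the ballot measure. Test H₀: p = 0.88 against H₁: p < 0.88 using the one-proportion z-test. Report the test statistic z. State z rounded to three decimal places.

z = -0.533

The sample proportion is 261/300 = 0.87000.
SE₀ = √(0.88·0.12/300) = 0.018762.
Test statistic: z = -0.01000/0.018762 = -0.533.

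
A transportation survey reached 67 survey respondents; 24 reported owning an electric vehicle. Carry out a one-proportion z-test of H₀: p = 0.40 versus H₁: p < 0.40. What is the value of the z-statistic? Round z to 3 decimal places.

z = -0.698

The sample proportion is 24/67 = 0.35821.
Under H₀, SE = √(p₀(1−p₀)/n) = √(0.40·0.60/67) = √0.003582090 = 0.059851.
z = (0.35821 − 0.40)/0.059851 = -0.04179/0.059851 = -0.698.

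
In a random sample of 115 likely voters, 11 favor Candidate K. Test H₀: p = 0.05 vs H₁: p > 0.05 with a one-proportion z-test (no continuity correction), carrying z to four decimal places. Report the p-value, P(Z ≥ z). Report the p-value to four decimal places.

p̂ = 11/115 = 0.09565.
Under H₀, SE = √(p₀(1−p₀)/n) = √(0.05·0.95/115) = √0.000413043 = 0.020323.
Test statistic (full precision, shown to 4 dp): z = (11/115 − 0.05)/SE₀ ≈ 2.2463.
p-value = P(Z ≥ z) with z = 2.2463 → 0.0123.

p-value = 0.0123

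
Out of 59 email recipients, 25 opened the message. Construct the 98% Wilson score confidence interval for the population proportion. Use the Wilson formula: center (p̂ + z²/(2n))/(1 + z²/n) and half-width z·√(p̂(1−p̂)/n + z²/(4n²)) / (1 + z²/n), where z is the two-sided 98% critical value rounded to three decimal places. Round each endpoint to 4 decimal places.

p̂ = 25/59 = 0.42373; z = 2.326, so z² = 5.410276.
1 + z²/n = 1.091700.
Adjusted center: (0.42373 + z²/(2n))/1.091700 = 0.43014.
Radicand: p̂(1−p̂)/n + z²/(4n²) = 0.004138690 + 0.000388558 = 0.004527248.
Half-width = 2.326·√0.004527248/1.091700 = 0.14336.
Interval: 0.43014 ± 0.14336 → (0.2868, 0.5735).

(0.2868, 0.5735)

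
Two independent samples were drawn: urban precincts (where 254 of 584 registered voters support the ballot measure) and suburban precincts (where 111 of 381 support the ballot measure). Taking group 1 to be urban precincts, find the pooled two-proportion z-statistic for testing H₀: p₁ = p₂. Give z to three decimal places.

z = 4.496

Sample proportions: p̂₁ = 254/584 = 0.43493 and p̂₂ = 111/381 = 0.29134.
Pooled p̂ = (254+111)/(584+381) = 365/965 = 0.37824.
Pooled SE = √[0.2351741·0.00433700] ≈ 0.031937.
z = (p̂₁ − p̂₂)/SE = (0.43493 − 0.29134)/0.031937 = 0.14359/0.031937 = 4.496.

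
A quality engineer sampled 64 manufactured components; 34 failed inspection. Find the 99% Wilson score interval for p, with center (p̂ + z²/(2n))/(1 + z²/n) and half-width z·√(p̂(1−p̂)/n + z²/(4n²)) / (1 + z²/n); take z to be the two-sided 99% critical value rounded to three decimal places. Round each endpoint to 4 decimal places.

(0.3753, 0.6813)

Here p̂ = 34/64 = 0.53125 and z = 2.576 (z² = 6.635776).
Denominator 1 + z²/n = 1 + 6.635776/64 = 1.103684.
Center = (0.53125 + 0.051842)/1.103684 = 0.52831.
Radicand: p̂(1−p̂)/n + z²/(4n²) = 0.003890991 + 0.000405016 = 0.004296007.
Half-width = z·√(radicand)/denom = 2.576·0.065544/1.103684 = 0.15298.
Interval: 0.52831 ± 0.15298 → (0.3753, 0.6813).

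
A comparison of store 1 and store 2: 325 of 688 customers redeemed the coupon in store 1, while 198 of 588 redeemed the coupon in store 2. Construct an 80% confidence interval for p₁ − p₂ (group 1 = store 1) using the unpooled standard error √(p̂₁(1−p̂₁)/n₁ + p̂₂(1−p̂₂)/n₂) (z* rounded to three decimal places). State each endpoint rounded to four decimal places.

(0.1007, 0.1706)

p̂₁ = 0.47238, p̂₂ = 0.33673, so the observed difference is 0.13565.
Unpooled SE = √(p̂₁(1−p̂₁)/n₁ + p̂₂(1−p̂₂)/n₂) = √(0.000362264 + 0.000379837) = 0.027242.
The 80% critical value is z* = 1.282. Margin of error = 0.03492.
Interval: 0.13565 ± 0.03492 → (0.1007, 0.1706).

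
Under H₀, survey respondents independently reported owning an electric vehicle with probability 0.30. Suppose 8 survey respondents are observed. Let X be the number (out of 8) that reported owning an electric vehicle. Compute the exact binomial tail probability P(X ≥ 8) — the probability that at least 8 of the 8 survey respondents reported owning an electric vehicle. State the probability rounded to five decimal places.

X is binomial with n = 8 and p = 0.30.
P(X ≥ 8) = C(8,8)·0.30^8·0.70^0.
= 0.000066 = 0.00007.

P = 0.00007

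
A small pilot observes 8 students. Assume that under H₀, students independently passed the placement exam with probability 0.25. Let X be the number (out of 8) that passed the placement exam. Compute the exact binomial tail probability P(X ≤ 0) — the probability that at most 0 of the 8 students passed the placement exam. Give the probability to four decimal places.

P = 0.1001

X is binomial with n = 8 and p = 0.25.
P(X ≤ 0) = C(8,0)·0.25^0·0.75^8.
= 0.100113 = 0.1001.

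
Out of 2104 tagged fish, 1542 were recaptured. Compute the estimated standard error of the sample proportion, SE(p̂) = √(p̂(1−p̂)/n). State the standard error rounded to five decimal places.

SE = 0.00965

With x = 1542 successes in n = 2104, p̂ = 0.73289.
p̂(1−p̂) = 0.195762.
SE = √(0.195762/2104) = √0.000093043 = 0.00965.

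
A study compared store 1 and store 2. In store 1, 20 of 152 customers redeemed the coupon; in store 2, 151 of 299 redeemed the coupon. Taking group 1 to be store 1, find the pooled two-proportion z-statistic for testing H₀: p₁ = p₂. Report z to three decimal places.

z = -7.727

p̂₁ = 20/152 = 0.13158, p̂₂ = 151/299 = 0.50502.
Pooled p̂ = (20+151)/(152+299) = 171/451 = 0.37916.
Pooled SE = √[0.2353971·0.00992343] ≈ 0.048332.
z = (p̂₁ − p̂₂)/SE = (0.13158 − 0.50502)/0.048332 = -0.37344/0.048332 = -7.727.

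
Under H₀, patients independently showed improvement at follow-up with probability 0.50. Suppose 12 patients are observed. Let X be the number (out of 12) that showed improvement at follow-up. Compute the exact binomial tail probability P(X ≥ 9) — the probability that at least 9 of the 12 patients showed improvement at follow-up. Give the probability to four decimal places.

P = 0.0730

X is binomial with n = 12 and p = 0.50.
P(X ≥ 9) = C(12,9)·0.50^9·0.50^3 + C(12,10)·0.50^10·0.50^2 + C(12,11)·0.50^11·0.50^1 + C(12,12)·0.50^12·0.50^0.
= 0.053711 + 0.016113 + 0.002930 + 0.000244 = 0.0730.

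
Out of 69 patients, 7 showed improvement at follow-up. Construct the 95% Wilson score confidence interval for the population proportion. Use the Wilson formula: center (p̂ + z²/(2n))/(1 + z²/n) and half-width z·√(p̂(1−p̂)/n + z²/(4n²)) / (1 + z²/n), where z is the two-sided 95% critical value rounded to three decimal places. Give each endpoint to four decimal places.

Here p̂ = 7/69 = 0.10145 and z = 1.960 (z² = 3.841600).
Denominator 1 + z²/n = 1 + 3.841600/69 = 1.055675.
Adjusted center: (0.10145 + z²/(2n))/1.055675 = 0.12247.
Radicand: p̂(1−p̂)/n + z²/(4n²) = 0.001321121 + 0.000201722 = 0.001522843.
Half-width = 1.960·√0.001522843/1.055675 = 0.07245.
CI: 0.12247 ± 0.07245 = (0.0500, 0.1949).

(0.0500, 0.1949)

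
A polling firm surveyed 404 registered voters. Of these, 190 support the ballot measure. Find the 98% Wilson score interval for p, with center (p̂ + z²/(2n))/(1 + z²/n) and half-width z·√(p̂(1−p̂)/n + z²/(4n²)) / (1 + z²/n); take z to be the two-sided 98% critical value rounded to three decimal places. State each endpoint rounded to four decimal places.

Here p̂ = 190/404 = 0.47030 and z = 2.326 (z² = 5.410276).
Denominator 1 + z²/n = 1 + 5.410276/404 = 1.013392.
Center = (0.47030 + 0.006696)/1.013392 = 0.47069.
Radicand: p̂(1−p̂)/n + z²/(4n²) = 0.000616628 + 0.000008287 = 0.000624915.
Half-width = z·√(radicand)/denom = 2.326·0.024998/1.013392 = 0.05738.
CI: 0.47069 ± 0.05738 = (0.4133, 0.5281).

(0.4133, 0.5281)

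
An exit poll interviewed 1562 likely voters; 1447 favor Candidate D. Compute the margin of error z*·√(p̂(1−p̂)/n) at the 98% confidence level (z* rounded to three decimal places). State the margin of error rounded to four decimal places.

ME = 0.0154

Sample proportion p̂ = 1447/1562 = 0.92638.
SE = √(p̂(1−p̂)/n) = √(0.068203/1562) = 0.006608.
The 98% critical value is z* = 2.326.
ME = 2.326·0.006608 = 0.0154.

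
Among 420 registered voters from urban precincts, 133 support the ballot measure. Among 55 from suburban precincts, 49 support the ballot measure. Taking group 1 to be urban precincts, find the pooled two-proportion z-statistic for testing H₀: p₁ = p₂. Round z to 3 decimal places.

z = -8.237

Sample proportions: p̂₁ = 133/420 = 0.31667 and p̂₂ = 49/55 = 0.89091.
Pooling: p̂ = 182/475 = 0.38316.
Pooled SE = √[0.2363479·0.02056277] ≈ 0.069713.
z = (p̂₁ − p̂₂)/SE = (0.31667 − 0.89091)/0.069713 = -0.57424/0.069713 = -8.237.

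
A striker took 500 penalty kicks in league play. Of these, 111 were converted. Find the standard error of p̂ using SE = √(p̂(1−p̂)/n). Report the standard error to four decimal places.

SE = 0.0186

The sample proportion is 111/500 = 0.22200.
p̂(1−p̂) = 0.22200·0.77800 = 0.172716.
SE = √(0.172716/500) = √0.000345432 = 0.0186.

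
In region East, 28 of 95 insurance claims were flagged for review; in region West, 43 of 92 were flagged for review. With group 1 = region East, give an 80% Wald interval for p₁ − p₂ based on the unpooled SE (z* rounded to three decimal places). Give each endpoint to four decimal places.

p̂₁ = 28/95 = 0.29474, p̂₂ = 43/92 = 0.46739; p̂₁ − p̂₂ = -0.17265.
Unpooled SE = √(p̂₁(1−p̂₁)/n₁ + p̂₂(1−p̂₂)/n₂) = √(0.002188074 + 0.002705833) = 0.069956.
The 80% critical value is z* = 1.282. Margin = 1.282·0.069956 = 0.08968.
CI: -0.17265 ± 0.08968 = (-0.2623, -0.0830).

(-0.2623, -0.0830)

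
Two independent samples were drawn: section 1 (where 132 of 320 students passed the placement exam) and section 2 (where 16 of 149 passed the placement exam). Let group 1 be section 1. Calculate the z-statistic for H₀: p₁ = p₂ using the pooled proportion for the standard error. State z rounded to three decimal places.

z = 6.620

Sample proportions: p̂₁ = 132/320 = 0.41250 and p̂₂ = 16/149 = 0.10738.
Pooling: p̂ = 148/469 = 0.31557.
SE = √[p̂(1−p̂)(1/n₁+1/n₂)] = √[0.31557·0.68443·(1/320+1/149)] ≈ 0.046092.
z = (p̂₁ − p̂₂)/SE = (0.41250 − 0.10738)/0.046092 = 0.30512/0.046092 = 6.620.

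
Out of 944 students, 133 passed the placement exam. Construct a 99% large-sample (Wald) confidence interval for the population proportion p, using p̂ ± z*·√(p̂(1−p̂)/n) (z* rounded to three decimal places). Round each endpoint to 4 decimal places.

(0.1117, 0.1701)

Sample proportion p̂ = 133/944 = 0.14089.
Standard error of p̂: √(0.121040/944) = √0.000128220 = 0.011323.
The 99% critical value is z* = 2.576.
Margin of error: 2.576 × 0.011323 = 0.02917.
Interval: 0.14089 ± 0.02917 → (0.1117, 0.1701).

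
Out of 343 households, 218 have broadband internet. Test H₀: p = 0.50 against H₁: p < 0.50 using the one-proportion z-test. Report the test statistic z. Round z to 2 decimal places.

p̂ = 218/343 = 0.63557.
Under H₀, SE = √(p₀(1−p₀)/n) = √(0.50·0.50/343) = √0.000728863 = 0.026997.
z = (p̂ − p₀)/SE = (0.63557 − 0.50)/0.026997 = 5.02.

z = 5.02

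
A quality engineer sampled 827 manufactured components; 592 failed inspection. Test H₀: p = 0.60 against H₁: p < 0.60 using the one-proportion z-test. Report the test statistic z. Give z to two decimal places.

z = 6.80

With x = 592 successes in n = 827, p̂ = 0.71584.
SE₀ = √(0.60·0.40/827) = 0.017035.
Test statistic: z = 0.11584/0.017035 = 6.80.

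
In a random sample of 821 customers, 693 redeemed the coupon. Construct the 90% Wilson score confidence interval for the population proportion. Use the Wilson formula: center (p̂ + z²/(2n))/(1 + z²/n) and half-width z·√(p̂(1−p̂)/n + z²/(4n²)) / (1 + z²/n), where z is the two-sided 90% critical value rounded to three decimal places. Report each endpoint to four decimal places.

(0.8221, 0.8638)

Here p̂ = 693/821 = 0.84409 and z = 1.645 (z² = 2.706025).
Denominator 1 + z²/n = 1 + 2.706025/821 = 1.003296.
Adjusted center: (0.84409 + z²/(2n))/1.003296 = 0.84296.
Radicand: p̂(1−p̂)/n + z²/(4n²) = 0.000160293 + 0.000001004 = 0.000161297.
Half-width = z·√(radicand)/denom = 1.645·0.012700/1.003296 = 0.02082.
CI: 0.84296 ± 0.02082 = (0.8221, 0.8638).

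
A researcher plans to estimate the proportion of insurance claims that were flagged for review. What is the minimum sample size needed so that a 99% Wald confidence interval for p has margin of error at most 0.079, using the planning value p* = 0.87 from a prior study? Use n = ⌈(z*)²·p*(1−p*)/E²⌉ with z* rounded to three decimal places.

n = 121

For 99% confidence, z* = 2.576.
p*(1−p*) = 0.87·0.13 = 0.1131.
Required n before rounding: 6.635776 × 0.1131 / 0.079² = 120.254.
⌈120.254⌉ = 121.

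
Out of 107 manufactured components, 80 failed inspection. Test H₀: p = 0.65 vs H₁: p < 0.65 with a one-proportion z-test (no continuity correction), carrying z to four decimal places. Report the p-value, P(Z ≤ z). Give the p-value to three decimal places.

Sample proportion p̂ = 80/107 = 0.74766.
Null standard error: √(0.65·0.35/107) = √0.002126168 = 0.046110.
Test statistic (full precision, shown to 4 dp): z = (80/107 − 0.65)/SE₀ ≈ 2.1180.
From the standard normal, P(Z ≤ z) = 0.983.

p-value = 0.983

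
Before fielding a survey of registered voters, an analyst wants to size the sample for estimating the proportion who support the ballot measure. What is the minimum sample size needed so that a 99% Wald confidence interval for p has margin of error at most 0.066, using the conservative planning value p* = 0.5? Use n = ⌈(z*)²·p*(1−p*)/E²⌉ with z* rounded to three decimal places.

z* = 2.576 at the 99% level.
p*(1−p*) = 0.50·0.50 = 0.2500.
Required n before rounding: 6.635776 × 0.2500 / 0.066² = 380.841.
Rounding up, n = 381.

n = 381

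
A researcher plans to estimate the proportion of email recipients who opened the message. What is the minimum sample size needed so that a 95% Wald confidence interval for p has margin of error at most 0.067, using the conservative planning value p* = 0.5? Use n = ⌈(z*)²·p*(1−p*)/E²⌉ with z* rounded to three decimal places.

The 95% critical value is z* = 1.960.
p*(1−p*) = 0.50·0.50 = 0.2500.
Required n before rounding: 3.841600 × 0.2500 / 0.067² = 213.945.
⌈213.945⌉ = 214.

n = 214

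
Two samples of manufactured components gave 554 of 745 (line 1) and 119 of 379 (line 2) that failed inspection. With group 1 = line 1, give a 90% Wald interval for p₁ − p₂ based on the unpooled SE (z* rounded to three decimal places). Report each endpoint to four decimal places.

(0.3824, 0.4769)

p̂₁ = 554/745 = 0.74362, p̂₂ = 119/379 = 0.31398; p̂₁ − p̂₂ = 0.42964.
SE = √(0.000255902 + 0.000568333) = √0.000824235 = 0.028709.
The 90% critical value is z* = 1.645. Margin of error = 0.04723.
Interval: 0.42964 ± 0.04723 → (0.3824, 0.4769).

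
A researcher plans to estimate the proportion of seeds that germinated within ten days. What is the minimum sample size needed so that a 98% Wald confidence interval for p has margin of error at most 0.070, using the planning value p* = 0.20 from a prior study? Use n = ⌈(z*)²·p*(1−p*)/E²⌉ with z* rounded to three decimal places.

n = 177

For 98% confidence, z* = 2.326.
p*(1−p*) = 0.1600.
Required n before rounding: 5.410276 × 0.1600 / 0.070² = 176.662.
⌈176.662⌉ = 177.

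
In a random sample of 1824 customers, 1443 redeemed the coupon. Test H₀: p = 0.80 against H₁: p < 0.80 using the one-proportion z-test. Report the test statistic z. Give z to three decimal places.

p̂ = 1443/1824 = 0.79112.
Null standard error: √(0.80·0.20/1824) = √0.000087719 = 0.009366.
z = (p̂ − p₀)/SE = (0.79112 − 0.80)/0.009366 = -0.948.

z = -0.948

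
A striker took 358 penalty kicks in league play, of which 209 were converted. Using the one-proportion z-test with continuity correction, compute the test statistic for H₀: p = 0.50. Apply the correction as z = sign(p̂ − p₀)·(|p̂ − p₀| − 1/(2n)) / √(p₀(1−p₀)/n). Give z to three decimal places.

z = 3.118

The sample proportion is 209/358 = 0.58380. p̂ − p₀ = 0.083799.
1/(2n) = 0.001397.
Corrected numerator: |0.083799| − 0.001397 = 0.082402.
SE₀ = √(0.50·0.50/358) = 0.026426.
z = (+)0.082402/0.026426 = 3.118.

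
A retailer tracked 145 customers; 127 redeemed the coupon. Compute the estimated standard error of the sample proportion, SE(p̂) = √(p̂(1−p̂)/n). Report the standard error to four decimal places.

SE = 0.0274

Sample proportion p̂ = 127/145 = 0.87586.
p̂(1−p̂) = 0.87586·0.12414 = 0.108729.
Dividing by n and taking the root: √0.000749855 = 0.0274.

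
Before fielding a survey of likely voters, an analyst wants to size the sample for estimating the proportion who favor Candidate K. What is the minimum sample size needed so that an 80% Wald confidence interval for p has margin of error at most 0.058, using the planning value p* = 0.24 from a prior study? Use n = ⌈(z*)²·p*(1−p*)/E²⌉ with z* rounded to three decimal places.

n = 90

The 80% critical value is z* = 1.282.
p*(1−p*) = 0.24·0.76 = 0.1824.
Required n before rounding: 1.643524 × 0.1824 / 0.058² = 89.114.
⌈89.114⌉ = 90.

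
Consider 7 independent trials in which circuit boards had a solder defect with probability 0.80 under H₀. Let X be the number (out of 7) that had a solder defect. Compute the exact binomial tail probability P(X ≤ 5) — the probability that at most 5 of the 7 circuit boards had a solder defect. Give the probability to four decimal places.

P = 0.4233

X ~ Binomial(n=7, p=0.80).
P(X ≤ 5) = Σ_{j=0}^{5} C(7,j)·0.80^j·0.20^{7−j}.
= 0.000013 + 0.000358 + 0.004301 + 0.028672 + 0.114688 + 0.275251 = 0.4233.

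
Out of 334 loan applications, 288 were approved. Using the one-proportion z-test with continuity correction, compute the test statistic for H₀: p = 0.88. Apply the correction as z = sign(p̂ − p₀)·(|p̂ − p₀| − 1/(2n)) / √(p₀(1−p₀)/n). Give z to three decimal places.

The sample proportion is 288/334 = 0.86228. p̂ − p₀ = -0.017725.
Continuity correction 1/(2n) = 1/668 = 0.001497.
Corrected numerator: |-0.017725| − 0.001497 = 0.016228.
Null standard error: √(0.88·0.12/334) = √0.000316168 = 0.017781.
z = (−)0.016228/0.017781 = -0.913.

z = -0.913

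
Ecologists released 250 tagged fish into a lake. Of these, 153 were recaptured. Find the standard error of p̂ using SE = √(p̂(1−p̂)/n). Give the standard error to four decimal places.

SE = 0.0308

Sample proportion p̂ = 153/250 = 0.61200.
p̂(1−p̂) = 0.237456.
Dividing by n and taking the root: √0.000949824 = 0.0308.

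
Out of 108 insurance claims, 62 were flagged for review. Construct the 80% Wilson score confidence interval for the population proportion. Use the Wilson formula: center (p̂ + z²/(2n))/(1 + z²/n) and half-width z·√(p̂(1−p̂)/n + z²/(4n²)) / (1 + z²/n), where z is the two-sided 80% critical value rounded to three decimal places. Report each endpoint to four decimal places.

(0.5124, 0.6335)

p̂ = 62/108 = 0.57407; z = 1.282, so z² = 1.643524.
Denominator 1 + z²/n = 1 + 1.643524/108 = 1.015218.
Adjusted center: (0.57407 + z²/(2n))/1.015218 = 0.57296.
Radicand: p̂(1−p̂)/n + z²/(4n²) = 0.002264010 + 0.000035226 = 0.002299236.
Half-width = z·√(radicand)/denom = 1.282·0.047950/1.015218 = 0.06055.
So the interval runs from 0.5124 to 0.6335.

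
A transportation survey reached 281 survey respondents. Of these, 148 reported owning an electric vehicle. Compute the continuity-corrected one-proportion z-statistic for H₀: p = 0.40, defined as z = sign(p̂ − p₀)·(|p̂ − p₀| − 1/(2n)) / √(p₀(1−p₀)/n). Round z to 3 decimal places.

The sample proportion is 148/281 = 0.52669. p̂ − p₀ = 0.126690.
1/(2n) = 0.001779.
Corrected numerator: |0.126690| − 0.001779 = 0.124911.
Under H₀, SE = √(p₀(1−p₀)/n) = √(0.40·0.60/281) = √0.000854093 = 0.029225.
z = +0.124911/0.029225 = 4.274.

z = 4.274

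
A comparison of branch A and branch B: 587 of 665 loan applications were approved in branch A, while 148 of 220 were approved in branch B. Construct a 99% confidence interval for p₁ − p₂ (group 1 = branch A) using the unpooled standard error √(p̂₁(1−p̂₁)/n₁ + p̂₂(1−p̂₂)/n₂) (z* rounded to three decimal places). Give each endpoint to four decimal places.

(0.1224, 0.2976)

p̂₁ = 587/665 = 0.88271, p̂₂ = 148/220 = 0.67273; p̂₁ − p̂₂ = 0.20998.
Unpooled SE = √(p̂₁(1−p̂₁)/n₁ + p̂₂(1−p̂₂)/n₂) = √(0.000155693 + 0.001000751) = 0.034007.
The 99% critical value is z* = 2.576. Margin = 2.576·0.034007 = 0.08760.
CI: 0.20998 ± 0.08760 = (0.1224, 0.2976).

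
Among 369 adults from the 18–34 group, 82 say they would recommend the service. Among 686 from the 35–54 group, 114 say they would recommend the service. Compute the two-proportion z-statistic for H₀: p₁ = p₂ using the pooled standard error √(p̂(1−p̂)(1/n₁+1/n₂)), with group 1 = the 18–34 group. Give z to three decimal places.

z = 2.232

p̂₁ = 82/369 = 0.22222, p̂₂ = 114/686 = 0.16618.
Pooling: p̂ = 196/1055 = 0.18578.
SE = √[p̂(1−p̂)(1/n₁+1/n₂)] = √[0.18578·0.81422·(1/369+1/686)] ≈ 0.025109.
z = (p̂₁ − p̂₂)/SE = (0.22222 − 0.16618)/0.025109 = 0.05604/0.025109 = 2.232.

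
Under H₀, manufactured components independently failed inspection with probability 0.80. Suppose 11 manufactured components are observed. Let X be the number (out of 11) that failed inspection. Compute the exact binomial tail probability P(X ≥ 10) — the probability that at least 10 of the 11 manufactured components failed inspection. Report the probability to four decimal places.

X ~ Binomial(n=11, p=0.80).
P(X ≥ 10) = C(11,10)·0.80^10·0.20^1 + C(11,11)·0.80^11·0.20^0.
= 0.236223 + 0.085899 = 0.3221.

P = 0.3221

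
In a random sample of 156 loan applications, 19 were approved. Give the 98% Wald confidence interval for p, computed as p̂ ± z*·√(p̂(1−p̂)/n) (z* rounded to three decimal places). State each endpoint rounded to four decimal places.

(0.0609, 0.1827)

p̂ = 19/156 = 0.12179.
Standard error of p̂: √(0.106961/156) = √0.000685647 = 0.026185.
For 98% confidence, z* = 2.326.
Margin of error: 2.326 × 0.026185 = 0.06091.
Interval: 0.12179 ± 0.06091 → (0.0609, 0.1827).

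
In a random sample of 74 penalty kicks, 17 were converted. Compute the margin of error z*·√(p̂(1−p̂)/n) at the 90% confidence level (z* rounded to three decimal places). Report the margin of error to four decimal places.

With x = 17 successes in n = 74, p̂ = 0.22973.
SE = √(p̂(1−p̂)/n) = √(0.176954/74) = 0.048901.
For 90% confidence, z* = 1.645.
So ME = 0.0804.

ME = 0.0804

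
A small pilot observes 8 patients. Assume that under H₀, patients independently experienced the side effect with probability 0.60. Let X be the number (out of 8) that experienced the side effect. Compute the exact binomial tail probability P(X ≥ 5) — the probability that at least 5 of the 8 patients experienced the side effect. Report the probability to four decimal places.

X is binomial with n = 8 and p = 0.60.
P(X ≥ 5) = C(8,5)·0.60^5·0.40^3 + C(8,6)·0.60^6·0.40^2 + C(8,7)·0.60^7·0.40^1 + C(8,8)·0.60^8·0.40^0.
= 0.278692 + 0.209019 + 0.089580 + 0.016796 = 0.5941.

P = 0.5941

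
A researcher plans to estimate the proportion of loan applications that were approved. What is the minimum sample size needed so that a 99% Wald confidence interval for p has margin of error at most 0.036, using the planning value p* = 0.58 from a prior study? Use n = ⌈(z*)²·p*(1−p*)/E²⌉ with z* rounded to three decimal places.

For 99% confidence, z* = 2.576.
p*(1−p*) = 0.58·0.42 = 0.2436.
(z*)²·p*(1−p*)/E² = 6.635776·0.2436/0.001296 = 1247.280.
⌈1247.280⌉ = 1248.

n = 1248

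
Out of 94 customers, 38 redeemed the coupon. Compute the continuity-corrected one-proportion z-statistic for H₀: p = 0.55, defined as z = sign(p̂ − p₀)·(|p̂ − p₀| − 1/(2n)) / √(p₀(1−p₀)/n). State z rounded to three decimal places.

Sample proportion p̂ = 38/94 = 0.40426. p̂ − p₀ = -0.145745.
1/(2n) = 0.005319.
Corrected numerator: |-0.145745| − 0.005319 = 0.140426.
Under H₀, SE = √(p₀(1−p₀)/n) = √(0.55·0.45/94) = √0.002632979 = 0.051313.
z = −0.140426/0.051313 = -2.737.

z = -2.737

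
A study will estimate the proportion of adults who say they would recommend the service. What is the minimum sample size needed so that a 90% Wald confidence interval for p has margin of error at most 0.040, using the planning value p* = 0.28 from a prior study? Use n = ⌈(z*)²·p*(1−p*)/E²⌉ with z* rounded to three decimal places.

n = 341

The 90% critical value is z* = 1.645.
p*(1−p*) = 0.28·0.72 = 0.2016.
Required n before rounding: 2.706025 × 0.2016 / 0.040² = 340.959.
Rounding up, n = 341.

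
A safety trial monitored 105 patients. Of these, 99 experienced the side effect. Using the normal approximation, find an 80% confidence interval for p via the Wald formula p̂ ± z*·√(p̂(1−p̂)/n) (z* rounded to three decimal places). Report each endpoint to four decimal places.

p̂ = 99/105 = 0.94286.
SE(p̂) = √(0.94286·0.05714/105) = 0.022652.
z* = 1.282 at the 80% level.
Margin of error: 1.282 × 0.022652 = 0.02904.
CI: 0.94286 ± 0.02904 = (0.9138, 0.9719).

(0.9138, 0.9719)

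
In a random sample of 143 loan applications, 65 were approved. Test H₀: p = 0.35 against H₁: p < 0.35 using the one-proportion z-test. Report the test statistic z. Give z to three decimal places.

z = 2.621

The sample proportion is 65/143 = 0.45455.
Under H₀, SE = √(p₀(1−p₀)/n) = √(0.35·0.65/143) = √0.001590909 = 0.039886.
z = (p̂ − p₀)/SE = (0.45455 − 0.35)/0.039886 = 2.621.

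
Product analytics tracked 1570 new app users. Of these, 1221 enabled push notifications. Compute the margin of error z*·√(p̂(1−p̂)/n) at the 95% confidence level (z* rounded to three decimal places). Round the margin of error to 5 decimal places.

Sample proportion p̂ = 1221/1570 = 0.77771.
Standard error of p̂: √(0.172879/1570) = √0.000110114 = 0.010494.
For 95% confidence, z* = 1.960.
So ME = 0.02057.

ME = 0.02057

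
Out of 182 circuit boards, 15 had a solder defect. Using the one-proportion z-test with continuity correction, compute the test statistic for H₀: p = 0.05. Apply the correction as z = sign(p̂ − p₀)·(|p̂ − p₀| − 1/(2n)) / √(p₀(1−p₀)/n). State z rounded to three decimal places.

With x = 15 successes in n = 182, p̂ = 0.08242. p̂ − p₀ = 0.032418.
1/(2n) = 0.002747.
Corrected numerator: |0.032418| − 0.002747 = 0.029671.
SE₀ = √(0.05·0.95/182) = 0.016155.
z = (+)0.029671/0.016155 = 1.837.

z = 1.837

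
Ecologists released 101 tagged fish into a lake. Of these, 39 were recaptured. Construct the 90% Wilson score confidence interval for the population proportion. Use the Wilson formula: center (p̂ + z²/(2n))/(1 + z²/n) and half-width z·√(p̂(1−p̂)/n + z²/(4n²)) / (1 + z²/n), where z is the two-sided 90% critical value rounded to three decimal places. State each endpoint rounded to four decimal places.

(0.3104, 0.4678)

p̂ = 39/101 = 0.38614; z = 1.645, so z² = 2.706025.
Denominator 1 + z²/n = 1 + 2.706025/101 = 1.026792.
Center = (0.38614 + 0.013396)/1.026792 = 0.38911.
Radicand: p̂(1−p̂)/n + z²/(4n²) = 0.002346887 + 0.000066318 = 0.002413205.
Half-width = 1.645·√0.002413205/1.026792 = 0.07870.
CI: 0.38911 ± 0.07870 = (0.3104, 0.4678).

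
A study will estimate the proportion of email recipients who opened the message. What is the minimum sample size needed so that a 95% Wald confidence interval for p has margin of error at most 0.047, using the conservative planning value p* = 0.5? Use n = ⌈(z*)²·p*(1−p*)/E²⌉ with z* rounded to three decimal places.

For 95% confidence, z* = 1.960.
p*(1−p*) = 0.50·0.50 = 0.2500.
Required n before rounding: 3.841600 × 0.2500 / 0.047² = 434.767.
Rounding up, n = 435.

n = 435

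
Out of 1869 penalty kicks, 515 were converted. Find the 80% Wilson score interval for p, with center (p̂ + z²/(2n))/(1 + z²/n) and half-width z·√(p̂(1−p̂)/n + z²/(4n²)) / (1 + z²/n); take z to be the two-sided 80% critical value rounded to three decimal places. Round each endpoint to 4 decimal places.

Here p̂ = 515/1869 = 0.27555 and z = 1.282 (z² = 1.643524).
Denominator 1 + z²/n = 1 + 1.643524/1869 = 1.000879.
Center = (0.27555 + 0.000440)/1.000879 = 0.27575.
Radicand: p̂(1−p̂)/n + z²/(4n²) = 0.000106807 + 0.000000118 = 0.000106925.
Half-width = z·√(radicand)/denom = 1.282·0.010340/1.000879 = 0.01324.
So the interval runs from 0.2625 to 0.2890.

(0.2625, 0.2890)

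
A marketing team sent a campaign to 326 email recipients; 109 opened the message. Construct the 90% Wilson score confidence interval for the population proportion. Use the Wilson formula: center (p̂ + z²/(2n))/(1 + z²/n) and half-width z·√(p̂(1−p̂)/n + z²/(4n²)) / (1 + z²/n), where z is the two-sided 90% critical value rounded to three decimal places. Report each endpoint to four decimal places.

(0.2929, 0.3785)

p̂ = 109/326 = 0.33436; z = 1.645, so z² = 2.706025.
1 + z²/n = 1.008301.
Adjusted center: (0.33436 + z²/(2n))/1.008301 = 0.33572.
Radicand: p̂(1−p̂)/n + z²/(4n²) = 0.000682706 + 0.000006366 = 0.000689072.
Half-width = 1.645·√0.000689072/1.008301 = 0.04283.
Interval: 0.33572 ± 0.04283 → (0.2929, 0.3785).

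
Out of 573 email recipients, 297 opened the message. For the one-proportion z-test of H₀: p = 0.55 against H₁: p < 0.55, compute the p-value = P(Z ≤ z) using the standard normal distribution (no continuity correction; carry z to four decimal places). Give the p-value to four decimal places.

p-value = 0.0637

The sample proportion is 297/573 = 0.51832.
Under H₀, SE = √(p₀(1−p₀)/n) = √(0.55·0.45/573) = √0.000431937 = 0.020783.
Test statistic (full precision, shown to 4 dp): z = (297/573 − 0.55)/SE₀ ≈ -1.5241.
p-value = P(Z ≤ z) with z = -1.5241 → 0.0637.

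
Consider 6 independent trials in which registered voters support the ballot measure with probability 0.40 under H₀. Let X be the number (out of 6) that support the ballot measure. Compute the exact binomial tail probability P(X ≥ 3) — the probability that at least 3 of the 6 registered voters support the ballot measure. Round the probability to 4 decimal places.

P = 0.4557

X is binomial with n = 6 and p = 0.40.
P(X ≥ 3) = C(6,3)·0.40^3·0.60^3 + C(6,4)·0.40^4·0.60^2 + C(6,5)·0.40^5·0.60^1 + C(6,6)·0.40^6·0.60^0.
= 0.276480 + 0.138240 + 0.036864 + 0.004096 = 0.4557.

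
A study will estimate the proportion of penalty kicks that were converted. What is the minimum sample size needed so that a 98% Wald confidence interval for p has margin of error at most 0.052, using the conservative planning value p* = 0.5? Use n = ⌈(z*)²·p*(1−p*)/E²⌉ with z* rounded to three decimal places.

For 98% confidence, z* = 2.326.
p*(1−p*) = 0.2500.
(z*)²·p*(1−p*)/E² = 5.410276·0.2500/0.002704 = 500.210.
⌈500.210⌉ = 501.

n = 501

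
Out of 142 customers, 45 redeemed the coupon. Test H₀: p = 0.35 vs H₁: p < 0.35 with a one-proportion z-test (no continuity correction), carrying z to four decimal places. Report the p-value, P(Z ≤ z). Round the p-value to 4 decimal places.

With x = 45 successes in n = 142, p̂ = 0.31690.
SE₀ = √(0.35·0.65/142) = 0.040026.
Test statistic (full precision, shown to 4 dp): z = (45/142 − 0.35)/SE₀ ≈ -0.8269.
From the standard normal, P(Z ≤ z) = 0.2041.

p-value = 0.2041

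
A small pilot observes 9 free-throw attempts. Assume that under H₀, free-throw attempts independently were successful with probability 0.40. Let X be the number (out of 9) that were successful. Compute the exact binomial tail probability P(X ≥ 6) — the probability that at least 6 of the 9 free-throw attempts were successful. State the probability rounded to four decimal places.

X ~ Binomial(n=9, p=0.40).
P(X ≥ 6) = C(9,6)·0.40^6·0.60^3 + C(9,7)·0.40^7·0.60^2 + C(9,8)·0.40^8·0.60^1 + C(9,9)·0.40^9·0.60^0.
= 0.074318 + 0.021234 + 0.003539 + 0.000262 = 0.0994.

P = 0.0994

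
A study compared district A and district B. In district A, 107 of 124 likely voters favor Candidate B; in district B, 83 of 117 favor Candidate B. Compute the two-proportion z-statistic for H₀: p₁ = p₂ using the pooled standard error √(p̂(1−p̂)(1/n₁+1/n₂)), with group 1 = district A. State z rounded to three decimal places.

z = 2.916

Sample proportions: p̂₁ = 107/124 = 0.86290 and p̂₂ = 83/117 = 0.70940.
Pooling: p̂ = 190/241 = 0.78838.
SE = √[p̂(1−p̂)(1/n₁+1/n₂)] = √[0.78838·0.21162·(1/124+1/117)] ≈ 0.052644.
z = (p̂₁ − p̂₂)/SE = (0.86290 − 0.70940)/0.052644 = 0.15350/0.052644 = 2.916.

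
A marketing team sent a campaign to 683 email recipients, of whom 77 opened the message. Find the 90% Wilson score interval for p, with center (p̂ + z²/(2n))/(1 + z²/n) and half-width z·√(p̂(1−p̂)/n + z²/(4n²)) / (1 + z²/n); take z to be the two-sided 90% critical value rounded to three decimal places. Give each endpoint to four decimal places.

(0.0943, 0.1342)

Here p̂ = 77/683 = 0.11274 and z = 1.645 (z² = 2.706025).
1 + z²/n = 1.003962.
Center = (0.11274 + 0.001981)/1.003962 = 0.11427.
Radicand: p̂(1−p̂)/n + z²/(4n²) = 0.000146454 + 0.000001450 = 0.000147904.
Half-width = 1.645·√0.000147904/1.003962 = 0.01993.
CI: 0.11427 ± 0.01993 = (0.0943, 0.1342).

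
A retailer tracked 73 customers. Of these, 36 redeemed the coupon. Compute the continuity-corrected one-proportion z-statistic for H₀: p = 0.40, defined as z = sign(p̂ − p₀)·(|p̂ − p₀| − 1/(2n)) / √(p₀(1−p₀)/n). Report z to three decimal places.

With x = 36 successes in n = 73, p̂ = 0.49315. p̂ − p₀ = 0.093151.
1/(2n) = 0.006849.
Corrected numerator: |0.093151| − 0.006849 = 0.086302.
Null standard error: √(0.40·0.60/73) = √0.003287671 = 0.057338.
z = +0.086302/0.057338 = 1.505.

z = 1.505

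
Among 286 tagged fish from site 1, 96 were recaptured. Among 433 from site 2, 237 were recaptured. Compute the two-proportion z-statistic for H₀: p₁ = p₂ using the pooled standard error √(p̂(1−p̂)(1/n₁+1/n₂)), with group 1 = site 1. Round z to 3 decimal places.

Sample proportions: p̂₁ = 96/286 = 0.33566 and p̂₂ = 237/433 = 0.54734.
Pooled p̂ = (96+237)/(286+433) = 333/719 = 0.46314.
SE = √[p̂(1−p̂)(1/n₁+1/n₂)] = √[0.46314·0.53686·(1/286+1/433)] ≈ 0.037995.
z = -0.21168/0.037995 = -5.571.

z = -5.571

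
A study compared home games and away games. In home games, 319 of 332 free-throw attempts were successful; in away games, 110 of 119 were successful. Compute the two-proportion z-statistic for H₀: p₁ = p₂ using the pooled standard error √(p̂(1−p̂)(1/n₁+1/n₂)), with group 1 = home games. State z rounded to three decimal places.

z = 1.585

Sample proportions: p̂₁ = 319/332 = 0.96084 and p̂₂ = 110/119 = 0.92437.
Pooled p̂ = (319+110)/(332+119) = 429/451 = 0.95122.
Pooled SE = √[0.0464010·0.01141541] ≈ 0.023015.
z = 0.03647/0.023015 = 1.585.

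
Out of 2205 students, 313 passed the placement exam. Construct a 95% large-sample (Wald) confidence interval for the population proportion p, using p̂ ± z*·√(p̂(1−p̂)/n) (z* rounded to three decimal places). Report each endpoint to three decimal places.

(0.127, 0.157)

Sample proportion p̂ = 313/2205 = 0.14195.
SE = √(p̂(1−p̂)/n) = √(0.121800/2205) = 0.007432.
The 95% critical value is z* = 1.960.
Margin of error: 1.960 × 0.007432 = 0.01457.
So the interval runs from 0.127 to 0.157.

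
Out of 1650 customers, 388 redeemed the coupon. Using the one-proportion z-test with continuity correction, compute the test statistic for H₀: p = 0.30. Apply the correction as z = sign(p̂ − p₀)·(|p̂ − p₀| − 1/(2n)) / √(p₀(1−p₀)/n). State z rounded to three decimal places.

Sample proportion p̂ = 388/1650 = 0.23515. p̂ − p₀ = -0.064848.
1/(2n) = 0.000303.
Corrected numerator: |-0.064848| − 0.000303 = 0.064545.
Null standard error: √(0.30·0.70/1650) = √0.000127273 = 0.011282.
z = −0.064545/0.011282 = -5.721.

z = -5.721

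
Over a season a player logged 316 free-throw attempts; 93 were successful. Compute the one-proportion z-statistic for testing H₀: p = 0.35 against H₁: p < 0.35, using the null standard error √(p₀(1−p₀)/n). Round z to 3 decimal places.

z = -2.076

p̂ = 93/316 = 0.29430.
SE₀ = √(0.35·0.65/316) = 0.026832.
Test statistic: z = -0.05570/0.026832 = -2.076.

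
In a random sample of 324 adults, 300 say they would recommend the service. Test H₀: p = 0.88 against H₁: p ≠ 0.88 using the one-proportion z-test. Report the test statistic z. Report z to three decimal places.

p̂ = 300/324 = 0.92593.
SE₀ = √(0.88·0.12/324) = 0.018053.
Test statistic: z = 0.04593/0.018053 = 2.544.

z = 2.544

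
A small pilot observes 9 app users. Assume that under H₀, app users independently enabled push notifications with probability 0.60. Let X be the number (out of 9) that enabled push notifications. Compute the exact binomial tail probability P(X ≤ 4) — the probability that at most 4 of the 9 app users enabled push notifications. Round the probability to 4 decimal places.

P = 0.2666

X is binomial with n = 9 and p = 0.60.
P(X ≤ 4) = Σ_{j=0}^{4} C(9,j)·0.60^j·0.40^{9−j}.
= 0.000262 + 0.003539 + 0.021234 + 0.074318 + 0.167215 = 0.2666.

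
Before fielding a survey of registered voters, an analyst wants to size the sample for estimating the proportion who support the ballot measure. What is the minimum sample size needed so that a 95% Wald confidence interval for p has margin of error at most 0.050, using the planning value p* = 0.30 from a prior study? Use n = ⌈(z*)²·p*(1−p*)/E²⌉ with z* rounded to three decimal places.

For 95% confidence, z* = 1.960.
p*(1−p*) = 0.2100.
(z*)²·p*(1−p*)/E² = 3.841600·0.2100/0.002500 = 322.694.
⌈322.694⌉ = 323.

n = 323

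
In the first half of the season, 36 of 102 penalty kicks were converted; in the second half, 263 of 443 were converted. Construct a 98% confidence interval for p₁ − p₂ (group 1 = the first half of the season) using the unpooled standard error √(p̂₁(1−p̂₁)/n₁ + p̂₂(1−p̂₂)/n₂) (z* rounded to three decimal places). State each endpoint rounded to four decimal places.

(-0.3635, -0.1180)

p̂₁ = 36/102 = 0.35294, p̂₂ = 263/443 = 0.59368; p̂₁ − p̂₂ = -0.24074.
SE = √(0.002238958 + 0.000544524) = √0.002783482 = 0.052759.
z* = 2.326 at the 98% level. Margin of error = 0.12272.
CI: -0.24074 ± 0.12272 = (-0.3635, -0.1180).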